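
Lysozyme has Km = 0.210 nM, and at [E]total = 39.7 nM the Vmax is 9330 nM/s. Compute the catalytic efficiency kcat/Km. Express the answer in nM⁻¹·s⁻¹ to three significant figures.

1120 nM⁻¹·s⁻¹

kcat = Vmax/[E]total = 9330/39.7 = 235 s⁻¹.
kcat/Km = 235/0.210 = 1120 nM⁻¹·s⁻¹.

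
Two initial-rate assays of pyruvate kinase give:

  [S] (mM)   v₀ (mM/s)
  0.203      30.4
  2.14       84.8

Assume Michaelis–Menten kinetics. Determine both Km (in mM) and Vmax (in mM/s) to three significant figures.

From v = Vmax[S]/(Km+[S]), each point gives Vmax = v(Km+[S])/[S].
Equating: 30.4(Km+0.203)/0.203 = 84.8(Km+2.14)/2.14.
149.8·Km + 30.4 = 39.63·Km + 84.8, so (149.8 − 39.63)·Km = 84.8 − 30.4.
Km = 54.40/110.1 = 0.494 mM; then Vmax = 30.4(0.494+0.203)/0.203 = 104 mM/s.

Km = 0.494 mM; Vmax = 104 mM/s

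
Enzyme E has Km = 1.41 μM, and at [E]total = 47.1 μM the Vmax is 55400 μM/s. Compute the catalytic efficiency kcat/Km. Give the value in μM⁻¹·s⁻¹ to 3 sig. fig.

kcat = Vmax/[E]total = 55400/47.1 = 1180 s⁻¹.
kcat/Km = 1180/1.41 = 834 μM⁻¹·s⁻¹.

834 μM⁻¹·s⁻¹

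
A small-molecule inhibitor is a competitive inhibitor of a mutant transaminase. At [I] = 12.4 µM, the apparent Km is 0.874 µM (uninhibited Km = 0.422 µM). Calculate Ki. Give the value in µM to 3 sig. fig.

Competitive: Km,app = α·Km with α = 1 + [I]/Ki.
α = Km,app/Km = 0.874/0.422 = 2.071.
Ki = [I]/(α − 1) = 12.4/1.071 = 11.6 µM.

11.6 µM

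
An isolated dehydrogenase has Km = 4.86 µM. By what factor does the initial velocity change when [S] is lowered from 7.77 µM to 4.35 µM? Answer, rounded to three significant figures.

The fractional saturations are [S]/(Km+[S]) = 7.77/12.63 = 0.6152 and 4.35/9.210 = 0.4723.
v₂/v₁ is just their ratio: 0.4723/0.6152 = 0.768.

0.768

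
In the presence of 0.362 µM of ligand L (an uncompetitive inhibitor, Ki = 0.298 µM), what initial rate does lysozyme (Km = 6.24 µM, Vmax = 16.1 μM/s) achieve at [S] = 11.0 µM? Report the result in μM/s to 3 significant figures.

5.79 μM/s

With α = 1 + [I]/Ki = 1 + 0.362/0.298 = 2.215, the uncompetitive rate law is v = (Vmax/α)·[S] / (Km/α + [S]).
v = (16.1/2.215)×11.0 / (6.24/2.215 + 11.0) = 79.96/13.82 = 5.79 μM/s.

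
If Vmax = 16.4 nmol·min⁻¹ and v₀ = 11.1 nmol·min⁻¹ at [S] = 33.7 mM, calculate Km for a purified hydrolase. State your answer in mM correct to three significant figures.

From v = Vmax[S]/(Km+[S]), Km = [S](Vmax − v)/v.
Km = 33.7 × (16.4 − 11.1) / 11.1 = 178.6/11.1 = 16.1 mM.

16.1 mM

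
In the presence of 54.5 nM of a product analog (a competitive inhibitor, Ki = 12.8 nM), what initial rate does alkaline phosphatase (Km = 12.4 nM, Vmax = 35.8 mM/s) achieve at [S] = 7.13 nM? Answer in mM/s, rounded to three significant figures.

α = 1 + [I]/Ki = 1 + 54.5/12.8 = 5.258.
For a competitive inhibitor, Vmax is unchanged and the apparent Km becomes α·Km: Km,app = 65.2 nM, Vmax,app = 35.8 mM/s.
v = Vmax,app·[S]/(Km,app + [S]) = 35.8 × 7.13/(65.2 + 7.13) = 3.53 mM/s.

3.53 mM/s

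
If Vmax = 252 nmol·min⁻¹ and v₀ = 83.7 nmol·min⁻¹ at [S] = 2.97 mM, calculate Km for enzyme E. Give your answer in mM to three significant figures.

v/Vmax = 83.7/252 = 0.3321 = [S]/(Km+[S]).
So Km + [S] = [S]/0.3321 = 8.942 mM, giving Km = 8.942 − 2.97 = 5.97 mM.

5.97 mM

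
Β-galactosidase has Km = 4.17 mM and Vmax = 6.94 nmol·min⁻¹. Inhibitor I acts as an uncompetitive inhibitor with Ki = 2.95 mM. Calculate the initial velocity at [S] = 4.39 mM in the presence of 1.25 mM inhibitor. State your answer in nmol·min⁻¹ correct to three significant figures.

With α = 1 + [I]/Ki = 1 + 1.25/2.95 = 1.424, the uncompetitive rate law is v = (Vmax/α)·[S] / (Km/α + [S]).
v = (6.94/1.424)×4.39 / (4.17/1.424 + 4.39) = 21.40/7.319 = 2.92 nmol·min⁻¹.

2.92 nmol·min⁻¹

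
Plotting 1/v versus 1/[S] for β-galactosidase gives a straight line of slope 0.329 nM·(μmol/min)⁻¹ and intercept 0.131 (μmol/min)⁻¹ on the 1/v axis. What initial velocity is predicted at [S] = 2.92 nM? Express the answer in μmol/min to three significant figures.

4.10 μmol/min

The y-intercept is 1/Vmax, so Vmax = 1/0.131 = 7.63 μmol/min.
The slope is Km/Vmax, so Km = 0.329 × 7.63 = 2.51 nM.
Then v = 7.63 × 2.92/(2.51 + 2.92) = 4.10 μmol/min.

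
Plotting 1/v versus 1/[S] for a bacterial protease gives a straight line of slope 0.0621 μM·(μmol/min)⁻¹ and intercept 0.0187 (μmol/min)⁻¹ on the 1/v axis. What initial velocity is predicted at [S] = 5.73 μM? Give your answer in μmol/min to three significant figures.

The y-intercept is 1/Vmax, so Vmax = 1/0.0187 = 53.5 μmol/min.
The slope is Km/Vmax, so Km = 0.0621 × 53.5 = 3.32 μM.
Then v = 53.5 × 5.73/(3.32 + 5.73) = 33.9 μmol/min.

33.9 μmol/min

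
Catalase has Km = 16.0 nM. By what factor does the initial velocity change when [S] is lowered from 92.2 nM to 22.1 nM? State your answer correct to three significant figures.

0.681

The fractional saturations are [S]/(Km+[S]) = 92.2/108.2 = 0.8521 and 22.1/38.10 = 0.5801.
v₂/v₁ is just their ratio: 0.5801/0.8521 = 0.681.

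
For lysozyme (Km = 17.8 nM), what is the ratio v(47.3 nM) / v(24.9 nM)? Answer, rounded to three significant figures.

The fractional saturations are [S]/(Km+[S]) = 24.9/42.70 = 0.5831 and 47.3/65.10 = 0.7266.
v₂/v₁ is just their ratio: 0.7266/0.5831 = 1.25.

1.25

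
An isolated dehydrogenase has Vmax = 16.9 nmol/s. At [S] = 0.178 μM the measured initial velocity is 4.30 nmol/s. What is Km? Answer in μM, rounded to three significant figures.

0.522 μM

From v = Vmax[S]/(Km+[S]), Km = [S](Vmax − v)/v.
Km = 0.178 × (16.9 − 4.30) / 4.30 = 2.243/4.30 = 0.522 μM.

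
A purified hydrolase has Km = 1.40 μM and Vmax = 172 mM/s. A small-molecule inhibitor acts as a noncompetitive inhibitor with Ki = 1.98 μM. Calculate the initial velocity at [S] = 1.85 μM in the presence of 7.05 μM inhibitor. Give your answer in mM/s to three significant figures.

21.5 mM/s

α = 1 + [I]/Ki = 1 + 7.05/1.98 = 4.561.
For a noncompetitive inhibitor, Vmax is reduced to Vmax/α while Km is unchanged: Km,app = 1.40 μM, Vmax,app = 37.7 mM/s.
v = Vmax,app·[S]/(Km,app + [S]) = 37.7 × 1.85/(1.40 + 1.85) = 21.5 mM/s.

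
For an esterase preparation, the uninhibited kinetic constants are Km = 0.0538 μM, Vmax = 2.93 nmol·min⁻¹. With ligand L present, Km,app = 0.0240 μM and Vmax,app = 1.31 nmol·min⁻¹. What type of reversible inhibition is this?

Both Km and Vmax decrease by the same factor (~2.24-fold) — characteristic of uncompetitive inhibition.

uncompetitive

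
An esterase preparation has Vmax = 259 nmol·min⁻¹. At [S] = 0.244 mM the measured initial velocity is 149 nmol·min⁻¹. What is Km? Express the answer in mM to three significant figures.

0.180 mM

v/Vmax = 149/259 = 0.5753 = [S]/(Km+[S]).
So Km + [S] = [S]/0.5753 = 0.4241 mM, giving Km = 0.4241 − 0.244 = 0.180 mM.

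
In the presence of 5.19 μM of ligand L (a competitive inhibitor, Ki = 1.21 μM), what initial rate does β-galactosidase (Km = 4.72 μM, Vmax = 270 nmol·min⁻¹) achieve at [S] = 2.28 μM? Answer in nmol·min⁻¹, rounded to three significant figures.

22.6 nmol·min⁻¹

With α = 1 + [I]/Ki = 1 + 5.19/1.21 = 5.289, the competitive rate law is v = Vmax[S] / (αKm + [S]).
v = 270×2.28 / (5.289×4.72 + 2.28) = 615.6/27.25 = 22.6 nmol·min⁻¹.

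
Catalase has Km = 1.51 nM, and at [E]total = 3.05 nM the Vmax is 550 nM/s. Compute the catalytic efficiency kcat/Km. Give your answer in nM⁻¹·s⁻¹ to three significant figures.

119 nM⁻¹·s⁻¹

kcat = Vmax/[E]total = 550/3.05 = 180 s⁻¹.
kcat/Km = 180/1.51 = 119 nM⁻¹·s⁻¹.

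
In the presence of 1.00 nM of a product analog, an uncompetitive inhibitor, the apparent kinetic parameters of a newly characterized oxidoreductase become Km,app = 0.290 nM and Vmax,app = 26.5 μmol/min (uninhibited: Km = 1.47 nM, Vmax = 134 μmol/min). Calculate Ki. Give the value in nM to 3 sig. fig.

Uncompetitive: Vmax,app = Vmax/α (and Km,app = Km/α) with α = 1 + [I]/Ki.
α = Vmax/Vmax,app = 134/26.5 = 5.057.
Since α = 1 + [I]/Ki, [I]/Ki = 5.057 − 1 = 4.057 and Ki = 1.00/4.057 = 0.247 nM.

0.247 nM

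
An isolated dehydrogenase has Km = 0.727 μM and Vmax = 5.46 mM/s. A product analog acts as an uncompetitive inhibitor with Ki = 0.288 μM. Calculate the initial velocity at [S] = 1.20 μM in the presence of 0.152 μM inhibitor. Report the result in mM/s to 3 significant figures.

2.56 mM/s

With α = 1 + [I]/Ki = 1 + 0.152/0.288 = 1.528, the uncompetitive rate law is v = (Vmax/α)·[S] / (Km/α + [S]).
v = (5.46/1.528)×1.20 / (0.727/1.528 + 1.20) = 4.289/1.676 = 2.56 mM/s.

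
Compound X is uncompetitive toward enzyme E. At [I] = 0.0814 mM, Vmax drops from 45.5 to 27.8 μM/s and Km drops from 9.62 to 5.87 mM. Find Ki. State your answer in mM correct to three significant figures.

Uncompetitive: Vmax,app = Vmax/α (and Km,app = Km/α) with α = 1 + [I]/Ki.
α = Vmax/Vmax,app = 45.5/27.8 = 1.637.
Since α = 1 + [I]/Ki, [I]/Ki = 1.637 − 1 = 0.6367 and Ki = 0.0814/0.6367 = 0.128 mM.

0.128 mM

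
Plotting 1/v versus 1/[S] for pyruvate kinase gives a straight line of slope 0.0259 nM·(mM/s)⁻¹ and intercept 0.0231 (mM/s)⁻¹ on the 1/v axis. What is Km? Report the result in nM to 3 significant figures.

1.12 nM

y-intercept = 1/Vmax ⇒ Vmax = 43.3 mM/s; slope = Km/Vmax ⇒ Km = slope × Vmax.
Km = 0.0259 × 43.3 = 1.12 nM.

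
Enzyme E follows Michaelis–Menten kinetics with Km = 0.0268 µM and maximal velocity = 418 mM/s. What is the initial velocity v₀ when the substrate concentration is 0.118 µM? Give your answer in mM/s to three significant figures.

341 mM/s

[S]/(Km+[S]) = 0.118/0.1448 = 0.8149, the fractional saturation.
v = 0.8149 × Vmax = 0.8149 × 418 = 341 mM/s.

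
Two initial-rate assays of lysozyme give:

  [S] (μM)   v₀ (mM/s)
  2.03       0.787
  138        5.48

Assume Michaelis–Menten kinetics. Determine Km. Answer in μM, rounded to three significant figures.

From v = Vmax[S]/(Km+[S]), each point gives Vmax = v(Km+[S])/[S].
Equating: 0.787(Km+2.03)/2.03 = 5.48(Km+138)/138.
0.3877·Km + 0.787 = 0.03971·Km + 5.48, so (0.3877 − 0.03971)·Km = 5.48 − 0.787.
Km = 4.693/0.3480 = 13.5 μM; then Vmax = 0.787(13.5+2.03)/2.03 = 6.02 mM/s.

13.5 μM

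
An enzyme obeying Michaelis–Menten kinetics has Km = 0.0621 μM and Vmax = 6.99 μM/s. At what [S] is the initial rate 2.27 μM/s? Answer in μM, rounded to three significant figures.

The required fractional saturation is v/Vmax = 2.27/6.99 = 0.3247.
Then [S]/(Km+[S]) = 0.3247 ⇒ [S] = 0.0621 × 0.3247/(1 − 0.3247) = 0.0299 μM.

0.0299 μM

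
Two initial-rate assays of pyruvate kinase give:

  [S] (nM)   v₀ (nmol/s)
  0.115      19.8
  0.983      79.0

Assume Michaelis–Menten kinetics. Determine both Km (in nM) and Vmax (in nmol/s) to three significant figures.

Km = 0.645 nM; Vmax = 131 nmol/s

In reciprocal form, 1/v = (Km/Vmax)·(1/[S]) + 1/Vmax. The two points give (1/[S], 1/v) = (8.696, 0.05051) and (1.017, 0.01266).
Slope = (0.05051 − 0.01266)/(8.696 − 1.017) = 0.004929; intercept = 0.05051 − 0.004929×8.696 = 0.007644.
Vmax = 1/intercept = 131 nmol/s; Km = slope × Vmax = 0.004929 × 131 = 0.645 nM.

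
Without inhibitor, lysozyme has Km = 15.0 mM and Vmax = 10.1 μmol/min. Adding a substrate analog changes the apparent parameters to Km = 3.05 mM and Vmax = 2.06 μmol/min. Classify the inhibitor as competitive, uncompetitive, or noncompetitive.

Both Km and Vmax decrease by the same factor (~4.91-fold) — characteristic of uncompetitive inhibition.

uncompetitive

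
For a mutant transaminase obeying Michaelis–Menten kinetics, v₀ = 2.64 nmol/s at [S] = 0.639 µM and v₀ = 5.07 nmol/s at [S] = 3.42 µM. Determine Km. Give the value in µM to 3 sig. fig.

0.917 µM

In reciprocal form, 1/v = (Km/Vmax)·(1/[S]) + 1/Vmax. The two points give (1/[S], 1/v) = (1.565, 0.3788) and (0.2924, 0.1972).
Slope = (0.3788 − 0.1972)/(1.565 − 0.2924) = 0.1427; intercept = 0.3788 − 0.1427×1.565 = 0.1555.
Vmax = 1/intercept = 6.43 nmol/s; Km = slope × Vmax = 0.1427 × 6.43 = 0.917 µM.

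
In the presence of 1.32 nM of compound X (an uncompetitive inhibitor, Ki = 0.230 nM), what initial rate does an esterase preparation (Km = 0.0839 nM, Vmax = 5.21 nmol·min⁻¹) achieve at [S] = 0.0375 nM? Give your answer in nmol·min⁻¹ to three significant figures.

α = 1 + [I]/Ki = 1 + 1.32/0.230 = 6.739.
For an uncompetitive inhibitor, both parameters are divided by α, giving Vmax/α and Km/α: Km,app = 0.0124 nM, Vmax,app = 0.773 nmol·min⁻¹.
v = Vmax,app·[S]/(Km,app + [S]) = 0.773 × 0.0375/(0.0124 + 0.0375) = 0.580 nmol·min⁻¹.

0.580 nmol·min⁻¹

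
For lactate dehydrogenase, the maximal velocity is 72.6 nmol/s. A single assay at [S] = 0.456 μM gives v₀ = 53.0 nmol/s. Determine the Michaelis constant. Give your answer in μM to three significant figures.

0.169 μM

v/Vmax = 53.0/72.6 = 0.7300 = [S]/(Km+[S]).
So Km + [S] = [S]/0.7300 = 0.6246 μM, giving Km = 0.6246 − 0.456 = 0.169 μM.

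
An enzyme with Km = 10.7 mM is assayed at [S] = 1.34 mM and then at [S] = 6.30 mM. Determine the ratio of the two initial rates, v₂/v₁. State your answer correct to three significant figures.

Since Vmax cancels, v₂/v₁ = [S]₂(Km+[S]₁) / [S]₁(Km+[S]₂).
= 6.30×(10.7+1.34) / (1.34×(10.7+6.30)) = 75.85/22.78 = 3.33.

3.33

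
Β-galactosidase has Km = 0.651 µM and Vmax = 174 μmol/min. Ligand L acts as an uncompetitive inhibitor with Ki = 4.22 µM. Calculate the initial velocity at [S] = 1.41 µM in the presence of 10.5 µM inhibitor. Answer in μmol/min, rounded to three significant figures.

With α = 1 + [I]/Ki = 1 + 10.5/4.22 = 3.488, the uncompetitive rate law is v = (Vmax/α)·[S] / (Km/α + [S]).
v = (174/3.488)×1.41 / (0.651/3.488 + 1.41) = 70.34/1.597 = 44.1 μmol/min.

44.1 μmol/min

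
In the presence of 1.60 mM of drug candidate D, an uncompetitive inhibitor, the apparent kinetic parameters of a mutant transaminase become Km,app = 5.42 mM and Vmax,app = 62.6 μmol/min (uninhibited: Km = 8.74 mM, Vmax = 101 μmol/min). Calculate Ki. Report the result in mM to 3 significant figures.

Uncompetitive: Vmax,app = Vmax/α (and Km,app = Km/α) with α = 1 + [I]/Ki.
α = Vmax/Vmax,app = 101/62.6 = 1.613.
Ki = [I]/(α − 1) = 1.60/0.6134 = 2.61 mM.

2.61 mM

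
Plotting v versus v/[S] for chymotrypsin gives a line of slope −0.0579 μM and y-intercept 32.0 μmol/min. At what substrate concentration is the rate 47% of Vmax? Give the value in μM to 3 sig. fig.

The Eadie–Hofstee slope gives Km = 0.0579 μM (slope = −Km).
v/Vmax = [S]/(Km+[S]) = 0.47 ⇒ [S] = Km·0.47/(1−0.47) = 0.0579 × 0.8868 = 0.0513 μM.

0.0513 μM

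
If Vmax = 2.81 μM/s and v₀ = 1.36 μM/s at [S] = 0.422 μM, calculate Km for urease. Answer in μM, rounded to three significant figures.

v/Vmax = 1.36/2.81 = 0.4840 = [S]/(Km+[S]).
So Km + [S] = [S]/0.4840 = 0.8719 μM, giving Km = 0.8719 − 0.422 = 0.450 μM.

0.450 μM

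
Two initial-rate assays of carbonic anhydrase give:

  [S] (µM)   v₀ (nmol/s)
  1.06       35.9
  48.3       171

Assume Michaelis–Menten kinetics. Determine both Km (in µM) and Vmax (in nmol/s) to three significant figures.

In reciprocal form, 1/v = (Km/Vmax)·(1/[S]) + 1/Vmax. The two points give (1/[S], 1/v) = (0.9434, 0.02786) and (0.02070, 0.005848).
Slope = (0.02786 − 0.005848)/(0.9434 − 0.02070) = 0.02385; intercept = 0.02786 − 0.02385×0.9434 = 0.005354.
Vmax = 1/intercept = 187 nmol/s; Km = slope × Vmax = 0.02385 × 187 = 4.45 µM.

Km = 4.45 µM; Vmax = 187 nmol/s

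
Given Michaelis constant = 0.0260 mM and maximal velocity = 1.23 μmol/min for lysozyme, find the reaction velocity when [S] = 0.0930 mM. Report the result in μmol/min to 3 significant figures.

[S]/(Km+[S]) = 0.0930/0.1190 = 0.7815, the fractional saturation.
v = 0.7815 × Vmax = 0.7815 × 1.23 = 0.961 μmol/min.

0.961 μmol/min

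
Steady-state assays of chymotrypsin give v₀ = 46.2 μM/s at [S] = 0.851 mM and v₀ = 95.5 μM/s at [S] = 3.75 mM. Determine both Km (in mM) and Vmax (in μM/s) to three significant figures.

Km = 1.71 mM; Vmax = 139 μM/s

In reciprocal form, 1/v = (Km/Vmax)·(1/[S]) + 1/Vmax. The two points give (1/[S], 1/v) = (1.175, 0.02165) and (0.2667, 0.01047).
Slope = (0.02165 − 0.01047)/(1.175 − 0.2667) = 0.01230; intercept = 0.02165 − 0.01230×1.175 = 0.007191.
Vmax = 1/intercept = 139 μM/s; Km = slope × Vmax = 0.01230 × 139 = 1.71 mM.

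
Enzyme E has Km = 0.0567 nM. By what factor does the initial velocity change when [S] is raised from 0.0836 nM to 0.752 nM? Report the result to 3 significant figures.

1.56

The fractional saturations are [S]/(Km+[S]) = 0.0836/0.1403 = 0.5959 and 0.752/0.8087 = 0.9299.
v₂/v₁ is just their ratio: 0.9299/0.5959 = 1.56.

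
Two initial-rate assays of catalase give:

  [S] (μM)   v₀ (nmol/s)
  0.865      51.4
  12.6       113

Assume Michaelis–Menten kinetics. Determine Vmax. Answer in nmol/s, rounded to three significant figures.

In reciprocal form, 1/v = (Km/Vmax)·(1/[S]) + 1/Vmax. The two points give (1/[S], 1/v) = (1.156, 0.01946) and (0.07937, 0.008850).
Slope = (0.01946 − 0.008850)/(1.156 − 0.07937) = 0.009850; intercept = 0.01946 − 0.009850×1.156 = 0.008068.
Vmax = 1/intercept = 124 nmol/s; Km = slope × Vmax = 0.009850 × 124 = 1.22 μM.

124 nmol/s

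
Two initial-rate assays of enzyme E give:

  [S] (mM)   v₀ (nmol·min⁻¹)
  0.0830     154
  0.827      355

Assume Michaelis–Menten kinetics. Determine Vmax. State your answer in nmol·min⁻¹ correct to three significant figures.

415 nmol·min⁻¹

From v = Vmax[S]/(Km+[S]), each point gives Vmax = v(Km+[S])/[S].
Equating: 154(Km+0.0830)/0.0830 = 355(Km+0.827)/0.827.
1855·Km + 154 = 429.3·Km + 355, so (1855 − 429.3)·Km = 355 − 154.
Km = 201.0/1426 = 0.141 mM; then Vmax = 154(0.141+0.0830)/0.0830 = 415 nmol·min⁻¹.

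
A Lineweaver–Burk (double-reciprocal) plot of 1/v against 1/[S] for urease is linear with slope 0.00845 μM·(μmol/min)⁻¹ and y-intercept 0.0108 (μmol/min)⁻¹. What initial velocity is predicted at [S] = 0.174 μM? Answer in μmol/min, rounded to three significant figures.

The y-intercept is 1/Vmax, so Vmax = 1/0.0108 = 92.6 μmol/min.
The slope is Km/Vmax, so Km = 0.00845 × 92.6 = 0.782 μM.
Then v = 92.6 × 0.174/(0.782 + 0.174) = 16.8 μmol/min.

16.8 μmol/min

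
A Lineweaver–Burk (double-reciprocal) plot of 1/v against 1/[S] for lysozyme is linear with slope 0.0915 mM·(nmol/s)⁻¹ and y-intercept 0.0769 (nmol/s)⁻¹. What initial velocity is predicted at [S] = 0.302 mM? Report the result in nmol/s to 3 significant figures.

The y-intercept is 1/Vmax, so Vmax = 1/0.0769 = 13.0 nmol/s.
The slope is Km/Vmax, so Km = 0.0915 × 13.0 = 1.19 mM.
Then v = 13.0 × 0.302/(1.19 + 0.302) = 2.63 nmol/s.

2.63 nmol/s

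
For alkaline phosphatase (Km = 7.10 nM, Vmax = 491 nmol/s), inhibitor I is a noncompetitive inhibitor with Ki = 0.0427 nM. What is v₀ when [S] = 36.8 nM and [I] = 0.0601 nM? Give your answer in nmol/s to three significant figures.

171 nmol/s

α = 1 + [I]/Ki = 1 + 0.0601/0.0427 = 2.407.
For a noncompetitive inhibitor, Vmax is reduced to Vmax/α while Km is unchanged: Km,app = 7.10 nM, Vmax,app = 204 nmol/s.
v = Vmax,app·[S]/(Km,app + [S]) = 204 × 36.8/(7.10 + 36.8) = 171 nmol/s.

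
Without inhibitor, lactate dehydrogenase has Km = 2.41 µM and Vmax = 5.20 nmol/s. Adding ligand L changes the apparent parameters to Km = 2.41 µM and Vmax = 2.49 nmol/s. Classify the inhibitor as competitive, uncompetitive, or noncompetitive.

Vmax decreases (5.20 → 2.49 nmol/s) while Km is unchanged — pure noncompetitive inhibition.

noncompetitive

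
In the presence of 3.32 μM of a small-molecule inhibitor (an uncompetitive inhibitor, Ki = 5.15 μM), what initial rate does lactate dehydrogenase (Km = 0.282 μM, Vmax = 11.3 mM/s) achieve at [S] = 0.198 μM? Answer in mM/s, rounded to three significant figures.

3.68 mM/s

With α = 1 + [I]/Ki = 1 + 3.32/5.15 = 1.645, the uncompetitive rate law is v = (Vmax/α)·[S] / (Km/α + [S]).
v = (11.3/1.645)×0.198 / (0.282/1.645 + 0.198) = 1.360/0.3695 = 3.68 mM/s.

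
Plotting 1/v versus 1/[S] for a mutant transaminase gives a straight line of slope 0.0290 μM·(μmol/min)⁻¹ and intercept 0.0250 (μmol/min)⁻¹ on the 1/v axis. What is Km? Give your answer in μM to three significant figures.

1.16 μM

y-intercept = 1/Vmax ⇒ Vmax = 40.0 μmol/min; slope = Km/Vmax ⇒ Km = slope × Vmax.
Km = 0.0290 × 40.0 = 1.16 μM.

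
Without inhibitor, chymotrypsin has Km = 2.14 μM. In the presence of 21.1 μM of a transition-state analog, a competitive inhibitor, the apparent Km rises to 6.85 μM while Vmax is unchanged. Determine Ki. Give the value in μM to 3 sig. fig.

9.59 μM

Competitive: Km,app = α·Km with α = 1 + [I]/Ki.
α = Km,app/Km = 6.85/2.14 = 3.201.
Since α = 1 + [I]/Ki, [I]/Ki = 3.201 − 1 = 2.201 and Ki = 21.1/2.201 = 9.59 μM.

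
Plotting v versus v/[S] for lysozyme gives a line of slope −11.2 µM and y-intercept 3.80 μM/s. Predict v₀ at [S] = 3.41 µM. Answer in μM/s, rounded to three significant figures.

In the Eadie–Hofstee form v = Vmax − Km·(v/[S]), the slope is −Km and the intercept is Vmax, so Km = 11.2 µM and Vmax = 3.80 μM/s.
v = 3.80 × 3.41/(11.2 + 3.41) = 0.887 μM/s.

0.887 μM/s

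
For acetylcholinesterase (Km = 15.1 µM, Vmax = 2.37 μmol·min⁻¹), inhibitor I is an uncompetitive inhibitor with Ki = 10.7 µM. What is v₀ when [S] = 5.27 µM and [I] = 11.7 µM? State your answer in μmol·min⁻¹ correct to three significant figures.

With α = 1 + [I]/Ki = 1 + 11.7/10.7 = 2.093, the uncompetitive rate law is v = (Vmax/α)·[S] / (Km/α + [S]).
v = (2.37/2.093)×5.27 / (15.1/2.093 + 5.27) = 5.966/12.48 = 0.478 μmol·min⁻¹.

0.478 μmol·min⁻¹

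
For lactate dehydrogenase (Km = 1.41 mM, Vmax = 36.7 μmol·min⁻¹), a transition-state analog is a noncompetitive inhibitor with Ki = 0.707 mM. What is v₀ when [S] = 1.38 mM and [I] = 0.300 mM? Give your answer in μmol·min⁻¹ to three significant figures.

12.7 μmol·min⁻¹

α = 1 + [I]/Ki = 1 + 0.300/0.707 = 1.424.
For a noncompetitive inhibitor, Vmax is reduced to Vmax/α while Km is unchanged: Km,app = 1.41 mM, Vmax,app = 25.8 μmol·min⁻¹.
v = Vmax,app·[S]/(Km,app + [S]) = 25.8 × 1.38/(1.41 + 1.38) = 12.7 μmol·min⁻¹.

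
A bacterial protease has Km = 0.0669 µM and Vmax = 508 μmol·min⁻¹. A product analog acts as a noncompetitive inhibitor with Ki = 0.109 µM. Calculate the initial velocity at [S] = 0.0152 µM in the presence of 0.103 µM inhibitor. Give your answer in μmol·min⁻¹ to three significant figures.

α = 1 + [I]/Ki = 1 + 0.103/0.109 = 1.945.
For a noncompetitive inhibitor, Vmax is reduced to Vmax/α while Km is unchanged: Km,app = 0.0669 µM, Vmax,app = 261 μmol·min⁻¹.
v = Vmax,app·[S]/(Km,app + [S]) = 261 × 0.0152/(0.0669 + 0.0152) = 48.4 μmol·min⁻¹.

48.4 μmol·min⁻¹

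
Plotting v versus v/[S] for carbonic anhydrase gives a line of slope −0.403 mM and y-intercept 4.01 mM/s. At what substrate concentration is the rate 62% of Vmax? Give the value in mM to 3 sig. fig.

0.658 mM

The Eadie–Hofstee slope gives Km = 0.403 mM (slope = −Km).
v/Vmax = [S]/(Km+[S]) = 0.62 ⇒ [S] = Km·0.62/(1−0.62) = 0.403 × 1.632 = 0.658 mM.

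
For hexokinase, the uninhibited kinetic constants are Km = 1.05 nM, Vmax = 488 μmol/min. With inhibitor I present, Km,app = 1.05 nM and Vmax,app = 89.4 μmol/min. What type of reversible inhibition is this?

noncompetitive

Vmax decreases (488 → 89.4 μmol/min) while Km is unchanged — pure noncompetitive inhibition.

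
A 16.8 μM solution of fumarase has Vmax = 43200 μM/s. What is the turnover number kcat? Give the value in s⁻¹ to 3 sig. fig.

2570 s⁻¹

kcat = Vmax/[E]total = 43200 μM/s / 16.8 μM = 2570 s⁻¹.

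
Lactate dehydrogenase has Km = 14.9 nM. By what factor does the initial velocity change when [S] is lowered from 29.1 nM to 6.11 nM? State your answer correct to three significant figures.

0.440

Since Vmax cancels, v₂/v₁ = [S]₂(Km+[S]₁) / [S]₁(Km+[S]₂).
= 6.11×(14.9+29.1) / (29.1×(14.9+6.11)) = 268.8/611.4 = 0.440.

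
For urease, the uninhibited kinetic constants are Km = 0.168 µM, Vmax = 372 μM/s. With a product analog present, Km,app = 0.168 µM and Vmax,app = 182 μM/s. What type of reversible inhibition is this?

noncompetitive

Vmax decreases (372 → 182 μM/s) while Km is unchanged — pure noncompetitive inhibition.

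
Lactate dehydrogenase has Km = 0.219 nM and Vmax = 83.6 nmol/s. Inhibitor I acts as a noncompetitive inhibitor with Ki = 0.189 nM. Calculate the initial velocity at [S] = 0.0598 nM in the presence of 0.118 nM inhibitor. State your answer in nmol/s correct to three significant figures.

11.0 nmol/s

With α = 1 + [I]/Ki = 1 + 0.118/0.189 = 1.624, the noncompetitive rate law is v = (Vmax/α)·[S] / (Km + [S]).
v = (83.6/1.624)×0.0598 / (0.219 + 0.0598) = 3.078/0.2788 = 11.0 nmol/s.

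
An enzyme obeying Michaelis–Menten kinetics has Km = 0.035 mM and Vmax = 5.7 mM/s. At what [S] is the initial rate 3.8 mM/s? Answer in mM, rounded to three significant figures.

0.0700 mM

Rearranging v = Vmax[S]/(Km+[S]) gives [S] = Km·v/(Vmax − v).
[S] = 0.035 × 3.8 / (5.7 − 3.8) = 0.1330/1.900 = 0.0700 mM.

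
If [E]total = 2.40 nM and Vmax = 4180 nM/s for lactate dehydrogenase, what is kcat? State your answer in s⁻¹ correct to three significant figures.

kcat = Vmax/[E]total = 4180 nM/s / 2.40 nM = 1740 s⁻¹.

1740 s⁻¹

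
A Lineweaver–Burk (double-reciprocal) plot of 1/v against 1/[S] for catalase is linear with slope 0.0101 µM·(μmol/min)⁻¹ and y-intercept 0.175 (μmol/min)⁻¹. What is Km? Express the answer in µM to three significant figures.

y-intercept = 1/Vmax ⇒ Vmax = 5.71 μmol/min; slope = Km/Vmax ⇒ Km = slope × Vmax.
Km = 0.0101 × 5.71 = 0.0577 µM.

0.0577 µM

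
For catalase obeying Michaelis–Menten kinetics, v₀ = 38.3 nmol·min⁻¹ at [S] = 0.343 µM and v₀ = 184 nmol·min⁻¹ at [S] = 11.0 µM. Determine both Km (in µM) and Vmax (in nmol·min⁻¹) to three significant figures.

In reciprocal form, 1/v = (Km/Vmax)·(1/[S]) + 1/Vmax. The two points give (1/[S], 1/v) = (2.915, 0.02611) and (0.09091, 0.005435).
Slope = (0.02611 − 0.005435)/(2.915 − 0.09091) = 0.007320; intercept = 0.02611 − 0.007320×2.915 = 0.004769.
Vmax = 1/intercept = 210 nmol·min⁻¹; Km = slope × Vmax = 0.007320 × 210 = 1.53 µM.

Km = 1.53 µM; Vmax = 210 nmol·min⁻¹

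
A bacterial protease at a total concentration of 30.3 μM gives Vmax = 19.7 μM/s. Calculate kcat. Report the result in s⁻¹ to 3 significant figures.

kcat = Vmax/[E]total = 19.7 μM/s / 30.3 μM = 0.650 s⁻¹.

0.650 s⁻¹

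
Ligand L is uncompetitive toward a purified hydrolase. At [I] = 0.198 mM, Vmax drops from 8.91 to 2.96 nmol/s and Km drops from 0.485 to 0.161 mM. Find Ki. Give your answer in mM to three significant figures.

Uncompetitive: Vmax,app = Vmax/α (and Km,app = Km/α) with α = 1 + [I]/Ki.
α = Vmax/Vmax,app = 8.91/2.96 = 3.010.
Since α = 1 + [I]/Ki, [I]/Ki = 3.010 − 1 = 2.010 and Ki = 0.198/2.010 = 0.0985 mM.

0.0985 mM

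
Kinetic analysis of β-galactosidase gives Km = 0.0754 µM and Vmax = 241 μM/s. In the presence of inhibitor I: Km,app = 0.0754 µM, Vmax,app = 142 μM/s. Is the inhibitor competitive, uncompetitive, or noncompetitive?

Vmax decreases (241 → 142 μM/s) while Km is unchanged — pure noncompetitive inhibition.

noncompetitive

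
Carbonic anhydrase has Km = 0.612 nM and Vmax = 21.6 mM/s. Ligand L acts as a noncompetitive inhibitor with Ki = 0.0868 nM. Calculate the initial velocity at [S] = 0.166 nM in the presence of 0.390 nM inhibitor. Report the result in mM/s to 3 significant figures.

0.839 mM/s

With α = 1 + [I]/Ki = 1 + 0.390/0.0868 = 5.493, the noncompetitive rate law is v = (Vmax/α)·[S] / (Km + [S]).
v = (21.6/5.493)×0.166 / (0.612 + 0.166) = 0.6527/0.7780 = 0.839 mM/s.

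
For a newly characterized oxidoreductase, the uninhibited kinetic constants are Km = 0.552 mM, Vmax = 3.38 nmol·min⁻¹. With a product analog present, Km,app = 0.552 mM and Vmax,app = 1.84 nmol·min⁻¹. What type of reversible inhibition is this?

noncompetitive

Vmax decreases (3.38 → 1.84 nmol·min⁻¹) while Km is unchanged — pure noncompetitive inhibition.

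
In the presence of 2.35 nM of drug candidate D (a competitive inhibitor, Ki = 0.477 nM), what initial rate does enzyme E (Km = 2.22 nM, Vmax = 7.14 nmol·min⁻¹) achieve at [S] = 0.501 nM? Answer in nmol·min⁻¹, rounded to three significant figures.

0.262 nmol·min⁻¹

With α = 1 + [I]/Ki = 1 + 2.35/0.477 = 5.927, the competitive rate law is v = Vmax[S] / (αKm + [S]).
v = 7.14×0.501 / (5.927×2.22 + 0.501) = 3.577/13.66 = 0.262 nmol·min⁻¹.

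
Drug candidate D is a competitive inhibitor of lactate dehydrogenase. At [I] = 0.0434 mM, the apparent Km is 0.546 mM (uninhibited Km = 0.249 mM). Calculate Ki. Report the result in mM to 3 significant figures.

0.0364 mM

Competitive: Km,app = α·Km with α = 1 + [I]/Ki.
α = Km,app/Km = 0.546/0.249 = 2.193.
Ki = [I]/(α − 1) = 0.0434/1.193 = 0.0364 mM.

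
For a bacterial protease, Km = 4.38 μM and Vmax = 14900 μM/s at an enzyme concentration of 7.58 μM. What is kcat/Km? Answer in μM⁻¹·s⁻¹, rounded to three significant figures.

449 μM⁻¹·s⁻¹

kcat = Vmax/[E]total = 14900/7.58 = 1970 s⁻¹.
kcat/Km = 1970/4.38 = 449 μM⁻¹·s⁻¹.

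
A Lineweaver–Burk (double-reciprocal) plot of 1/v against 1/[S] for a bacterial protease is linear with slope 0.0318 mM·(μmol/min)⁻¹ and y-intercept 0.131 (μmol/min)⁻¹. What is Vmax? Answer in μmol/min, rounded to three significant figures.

7.63 μmol/min

The y-intercept of a Lineweaver–Burk plot equals 1/Vmax, so Vmax = 1/0.131 = 7.63 μmol/min.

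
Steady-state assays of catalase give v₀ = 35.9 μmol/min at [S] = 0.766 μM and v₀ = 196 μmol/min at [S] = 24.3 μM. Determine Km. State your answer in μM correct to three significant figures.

From v = Vmax[S]/(Km+[S]), each point gives Vmax = v(Km+[S])/[S].
Equating: 35.9(Km+0.766)/0.766 = 196(Km+24.3)/24.3.
46.87·Km + 35.9 = 8.066·Km + 196, so (46.87 − 8.066)·Km = 196 − 35.9.
Km = 160.1/38.80 = 4.13 μM; then Vmax = 35.9(4.13+0.766)/0.766 = 229 μmol/min.

4.13 μM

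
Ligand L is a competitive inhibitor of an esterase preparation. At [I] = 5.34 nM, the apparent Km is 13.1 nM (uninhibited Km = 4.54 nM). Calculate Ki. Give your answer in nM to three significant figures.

Competitive: Km,app = α·Km with α = 1 + [I]/Ki.
α = Km,app/Km = 13.1/4.54 = 2.885.
Since α = 1 + [I]/Ki, [I]/Ki = 2.885 − 1 = 1.885 and Ki = 5.34/1.885 = 2.83 nM.

2.83 nM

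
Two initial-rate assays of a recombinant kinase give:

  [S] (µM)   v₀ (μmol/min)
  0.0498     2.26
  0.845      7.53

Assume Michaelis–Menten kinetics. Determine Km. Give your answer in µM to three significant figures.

0.145 µM

In reciprocal form, 1/v = (Km/Vmax)·(1/[S]) + 1/Vmax. The two points give (1/[S], 1/v) = (20.08, 0.4425) and (1.183, 0.1328).
Slope = (0.4425 − 0.1328)/(20.08 − 1.183) = 0.01639; intercept = 0.4425 − 0.01639×20.08 = 0.1134.
Vmax = 1/intercept = 8.82 μmol/min; Km = slope × Vmax = 0.01639 × 8.82 = 0.145 µM.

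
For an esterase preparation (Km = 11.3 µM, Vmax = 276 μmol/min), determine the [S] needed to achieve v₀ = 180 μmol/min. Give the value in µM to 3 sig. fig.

21.2 µM

The required fractional saturation is v/Vmax = 180/276 = 0.6522.
Then [S]/(Km+[S]) = 0.6522 ⇒ [S] = 11.3 × 0.6522/(1 − 0.6522) = 21.2 µM.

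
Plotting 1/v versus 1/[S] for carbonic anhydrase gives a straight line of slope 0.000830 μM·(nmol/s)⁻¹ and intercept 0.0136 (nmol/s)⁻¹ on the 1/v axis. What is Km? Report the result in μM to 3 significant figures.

0.0610 μM

y-intercept = 1/Vmax ⇒ Vmax = 73.5 nmol/s; slope = Km/Vmax ⇒ Km = slope × Vmax.
Km = 0.000830 × 73.5 = 0.0610 μM.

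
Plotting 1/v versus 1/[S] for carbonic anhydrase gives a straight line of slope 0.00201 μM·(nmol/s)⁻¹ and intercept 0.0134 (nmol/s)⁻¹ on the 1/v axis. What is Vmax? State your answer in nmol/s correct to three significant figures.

The y-intercept of a Lineweaver–Burk plot equals 1/Vmax, so Vmax = 1/0.0134 = 74.6 nmol/s.

74.6 nmol/s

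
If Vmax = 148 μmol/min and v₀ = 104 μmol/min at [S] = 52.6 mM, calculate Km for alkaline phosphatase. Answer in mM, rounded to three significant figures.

From v = Vmax[S]/(Km+[S]), Km = [S](Vmax − v)/v.
Km = 52.6 × (148 − 104) / 104 = 2314/104 = 22.3 mM.

22.3 mM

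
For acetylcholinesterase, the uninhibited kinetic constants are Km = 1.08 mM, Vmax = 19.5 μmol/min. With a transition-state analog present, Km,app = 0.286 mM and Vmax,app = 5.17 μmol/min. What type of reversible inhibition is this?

uncompetitive

Both Km and Vmax decrease by the same factor (~3.77-fold) — characteristic of uncompetitive inhibition.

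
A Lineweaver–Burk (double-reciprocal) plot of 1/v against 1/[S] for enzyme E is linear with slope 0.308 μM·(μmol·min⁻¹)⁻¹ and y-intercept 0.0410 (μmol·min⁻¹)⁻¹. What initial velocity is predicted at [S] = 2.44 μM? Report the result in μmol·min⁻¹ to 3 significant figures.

5.98 μmol·min⁻¹

The y-intercept is 1/Vmax, so Vmax = 1/0.0410 = 24.4 μmol·min⁻¹.
The slope is Km/Vmax, so Km = 0.308 × 24.4 = 7.51 μM.
Then v = 24.4 × 2.44/(7.51 + 2.44) = 5.98 μmol·min⁻¹.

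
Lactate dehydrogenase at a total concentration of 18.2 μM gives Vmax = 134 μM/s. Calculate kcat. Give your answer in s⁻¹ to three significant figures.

kcat = Vmax/[E]total = 134 μM/s / 18.2 μM = 7.36 s⁻¹.

7.36 s⁻¹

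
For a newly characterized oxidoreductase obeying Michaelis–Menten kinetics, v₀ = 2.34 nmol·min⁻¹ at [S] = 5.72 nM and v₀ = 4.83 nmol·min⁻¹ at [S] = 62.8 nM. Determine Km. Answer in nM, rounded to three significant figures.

7.50 nM

From v = Vmax[S]/(Km+[S]), each point gives Vmax = v(Km+[S])/[S].
Equating: 2.34(Km+5.72)/5.72 = 4.83(Km+62.8)/62.8.
0.4091·Km + 2.34 = 0.07691·Km + 4.83, so (0.4091 − 0.07691)·Km = 4.83 − 2.34.
Km = 2.490/0.3322 = 7.50 nM; then Vmax = 2.34(7.50+5.72)/5.72 = 5.41 nmol·min⁻¹.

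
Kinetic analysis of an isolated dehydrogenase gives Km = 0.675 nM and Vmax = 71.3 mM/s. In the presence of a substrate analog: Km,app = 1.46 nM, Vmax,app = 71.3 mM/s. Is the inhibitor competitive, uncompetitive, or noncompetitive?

Km increases (0.675 → 1.46 nM) while Vmax is unchanged — the hallmark of competitive inhibition.

competitive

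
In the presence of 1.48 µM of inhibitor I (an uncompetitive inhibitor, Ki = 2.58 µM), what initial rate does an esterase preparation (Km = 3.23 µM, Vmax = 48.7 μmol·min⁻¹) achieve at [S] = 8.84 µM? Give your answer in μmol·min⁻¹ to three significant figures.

With α = 1 + [I]/Ki = 1 + 1.48/2.58 = 1.574, the uncompetitive rate law is v = (Vmax/α)·[S] / (Km/α + [S]).
v = (48.7/1.574)×8.84 / (3.23/1.574 + 8.84) = 273.6/10.89 = 25.1 μmol·min⁻¹.

25.1 μmol·min⁻¹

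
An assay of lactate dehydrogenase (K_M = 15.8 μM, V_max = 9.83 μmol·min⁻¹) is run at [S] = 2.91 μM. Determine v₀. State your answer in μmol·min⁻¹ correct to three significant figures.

1.53 μmol·min⁻¹

v = Vmax·[S]/(Km + [S]) = 9.83 × 2.91 / (15.8 + 2.91)
  = 28.61 / 18.71 = 1.53 μmol·min⁻¹.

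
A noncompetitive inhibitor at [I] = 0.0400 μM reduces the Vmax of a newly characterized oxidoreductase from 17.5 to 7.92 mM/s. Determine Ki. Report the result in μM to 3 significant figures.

Noncompetitive: Vmax,app = Vmax/α with α = 1 + [I]/Ki.
α = Vmax/Vmax,app = 17.5/7.92 = 2.210.
Ki = [I]/(α − 1) = 0.0400/1.210 = 0.0331 μM.

0.0331 μM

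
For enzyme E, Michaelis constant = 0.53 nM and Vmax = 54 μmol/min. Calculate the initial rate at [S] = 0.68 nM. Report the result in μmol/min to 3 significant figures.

30.3 μmol/min

[S]/(Km+[S]) = 0.68/1.210 = 0.5620, the fractional saturation.
v = 0.5620 × Vmax = 0.5620 × 54 = 30.3 μmol/min.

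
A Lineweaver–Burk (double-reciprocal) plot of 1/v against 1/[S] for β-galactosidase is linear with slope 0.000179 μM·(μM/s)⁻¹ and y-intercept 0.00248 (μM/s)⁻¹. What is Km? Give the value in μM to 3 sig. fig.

y-intercept = 1/Vmax ⇒ Vmax = 403 μM/s; slope = Km/Vmax ⇒ Km = slope × Vmax.
Km = 0.000179 × 403 = 0.0722 μM.

0.0722 μM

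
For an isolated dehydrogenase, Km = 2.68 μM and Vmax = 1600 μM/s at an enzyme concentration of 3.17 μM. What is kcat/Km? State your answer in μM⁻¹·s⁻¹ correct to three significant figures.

kcat = Vmax/[E]total = 1600/3.17 = 505 s⁻¹.
kcat/Km = 505/2.68 = 188 μM⁻¹·s⁻¹.

188 μM⁻¹·s⁻¹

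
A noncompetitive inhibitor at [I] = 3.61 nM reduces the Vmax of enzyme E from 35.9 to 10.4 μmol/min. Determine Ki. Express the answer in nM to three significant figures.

1.47 nM

Noncompetitive: Vmax,app = Vmax/α with α = 1 + [I]/Ki.
α = Vmax/Vmax,app = 35.9/10.4 = 3.452.
Since α = 1 + [I]/Ki, [I]/Ki = 3.452 − 1 = 2.452 and Ki = 3.61/2.452 = 1.47 nM.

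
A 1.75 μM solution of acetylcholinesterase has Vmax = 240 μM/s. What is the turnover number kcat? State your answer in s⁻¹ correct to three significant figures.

kcat = Vmax/[E]total = 240 μM/s / 1.75 μM = 137 s⁻¹.

137 s⁻¹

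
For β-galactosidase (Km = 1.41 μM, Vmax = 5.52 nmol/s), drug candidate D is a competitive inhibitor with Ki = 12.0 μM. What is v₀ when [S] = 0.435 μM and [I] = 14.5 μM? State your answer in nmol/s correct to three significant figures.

With α = 1 + [I]/Ki = 1 + 14.5/12.0 = 2.208, the competitive rate law is v = Vmax[S] / (αKm + [S]).
v = 5.52×0.435 / (2.208×1.41 + 0.435) = 2.401/3.549 = 0.677 nmol/s.

0.677 nmol/s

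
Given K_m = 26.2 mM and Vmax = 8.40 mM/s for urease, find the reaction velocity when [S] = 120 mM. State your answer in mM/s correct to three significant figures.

v = Vmax·[S]/(Km + [S]) = 8.40 × 120 / (26.2 + 120)
  = 1008 / 146.2 = 6.89 mM/s.

6.89 mM/s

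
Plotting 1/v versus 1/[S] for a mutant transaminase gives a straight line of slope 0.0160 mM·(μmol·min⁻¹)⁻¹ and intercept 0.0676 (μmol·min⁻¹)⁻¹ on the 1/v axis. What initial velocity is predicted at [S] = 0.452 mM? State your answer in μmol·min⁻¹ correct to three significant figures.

The y-intercept is 1/Vmax, so Vmax = 1/0.0676 = 14.8 μmol·min⁻¹.
The slope is Km/Vmax, so Km = 0.0160 × 14.8 = 0.237 mM.
Then v = 14.8 × 0.452/(0.237 + 0.452) = 9.71 μmol·min⁻¹.

9.71 μmol·min⁻¹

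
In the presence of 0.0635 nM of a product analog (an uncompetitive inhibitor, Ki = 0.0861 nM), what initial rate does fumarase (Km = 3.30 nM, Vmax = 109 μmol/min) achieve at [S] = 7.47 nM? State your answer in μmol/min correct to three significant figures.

50.0 μmol/min

With α = 1 + [I]/Ki = 1 + 0.0635/0.0861 = 1.738, the uncompetitive rate law is v = (Vmax/α)·[S] / (Km/α + [S]).
v = (109/1.738)×7.47 / (3.30/1.738 + 7.47) = 468.6/9.369 = 50.0 μmol/min.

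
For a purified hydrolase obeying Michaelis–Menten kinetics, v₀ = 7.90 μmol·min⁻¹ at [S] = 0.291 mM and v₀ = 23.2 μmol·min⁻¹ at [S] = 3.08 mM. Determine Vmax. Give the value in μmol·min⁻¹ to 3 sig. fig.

29.1 μmol·min⁻¹

From v = Vmax[S]/(Km+[S]), each point gives Vmax = v(Km+[S])/[S].
Equating: 7.90(Km+0.291)/0.291 = 23.2(Km+3.08)/3.08.
27.15·Km + 7.90 = 7.532·Km + 23.2, so (27.15 − 7.532)·Km = 23.2 − 7.90.
Km = 15.30/19.62 = 0.780 mM; then Vmax = 7.90(0.780+0.291)/0.291 = 29.1 μmol·min⁻¹.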